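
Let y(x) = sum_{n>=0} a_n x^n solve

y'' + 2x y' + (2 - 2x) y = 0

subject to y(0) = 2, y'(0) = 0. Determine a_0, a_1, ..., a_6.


Ansatz: y(x) = sum_{n>=0} a_n x^n, so y'(x) = sum_{n>=1} n a_n x^(n-1) and y''(x) = sum_{n>=2} n(n-1) a_n x^(n-2).
Substitute into P(x) y'' + Q(x) y' + R(x) y = 0 with P(x) = 1, Q(x) = 2x, R(x) = 2 - 2x, and match powers of x.
Initial conditions: a_0 = 2, a_1 = 0.
Setting the coefficient of each power of x to zero and solving order by order (substituting the coefficients already found):
  x^0: 2 a_2 + 2 a_0 = 0  ->  2 a_2 = -2 a_0 = -4  ->  a_2 = -2
  x^1: 6 a_3 + 4 a_1 - 2 a_0 = 0  ->  6 a_3 = -4 a_1 + 2 a_0 = 4  ->  a_3 = 2/3
  x^2: 12 a_4 + 6 a_2 - 2 a_1 = 0  ->  12 a_4 = -6 a_2 + 2 a_1 = 12  ->  a_4 = 1
  x^3: 20 a_5 + 8 a_3 - 2 a_2 = 0  ->  20 a_5 = -8 a_3 + 2 a_2 = -28/3  ->  a_5 = -7/15
  x^4: 30 a_6 + 10 a_4 - 2 a_3 = 0  ->  30 a_6 = -10 a_4 + 2 a_3 = -26/3  ->  a_6 = -13/45
Truncated series: y(x) = 2 - 2 x^2 + (2/3) x^3 + x^4 - (7/15) x^5 - (13/45) x^6 + O(x^7).

a_0 = 2; a_1 = 0; a_2 = -2; a_3 = 2/3; a_4 = 1; a_5 = -7/15; a_6 = -13/45


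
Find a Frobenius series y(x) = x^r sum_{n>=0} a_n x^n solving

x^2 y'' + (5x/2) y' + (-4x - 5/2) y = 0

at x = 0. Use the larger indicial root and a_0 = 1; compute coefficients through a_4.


Write in Frobenius form y'' + (p(x)/x) y' + (q(x)/x^2) y = 0:
  p(x) = 5/2,  q(x) = -4x - 5/2.
Indicial equation: r(r-1) + (5/2) r + (-5/2) = 0 -> roots r_1 = 1, r_2 = -5/2.
Take r = r_1 = 1. Let y(x) = x^r sum_{n>=0} a_n x^n with a_0 = 1.
Substitute y = x^r sum a_n x^n and match x^{r+n}. The recurrence is
  D(n) a_n - 4 a_{n-1} = 0,  where D(n) = (r+n)(r+n-1) + (5/2)(r+n) + (-5/2).
  a_n = 4 / D(n) * a_{n-1}.
Since the indicial polynomial factors as (r - r_1)(r - r_2), D(n) = (r_1 + n - r_1)(r_1 + n - r_2) = n(n + 7/2).
Evaluating step by step (a_0 = 1):
  n = 1: D(1) = 1(1 + 7/2) = 9/2; numerator = 4(1) = 4; a_1 = (4)/(9/2) = 8/9
  n = 2: D(2) = 2(2 + 7/2) = 11; numerator = 4(8/9) = 32/9; a_2 = (32/9)/(11) = 32/99
  n = 3: D(3) = 3(3 + 7/2) = 39/2; numerator = 4(32/99) = 128/99; a_3 = (128/99)/(39/2) = 256/3861
  n = 4: D(4) = 4(4 + 7/2) = 30; numerator = 4(256/3861) = 1024/3861; a_4 = (1024/3861)/(30) = 512/57915

r = 1; a_0 = 1; a_1 = 8/9; a_2 = 32/99; a_3 = 256/3861; a_4 = 512/57915


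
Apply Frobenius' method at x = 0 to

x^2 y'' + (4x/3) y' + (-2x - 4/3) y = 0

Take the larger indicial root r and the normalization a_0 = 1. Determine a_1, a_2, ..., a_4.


Write in Frobenius form y'' + (p(x)/x) y' + (q(x)/x^2) y = 0:
  p(x) = 4/3,  q(x) = -2x - 4/3.
Indicial equation: r(r-1) + (4/3) r + (-4/3) = 0 -> roots r_1 = 1, r_2 = -4/3.
Take r = r_1 = 1. Let y(x) = x^r sum_{n>=0} a_n x^n with a_0 = 1.
Substitute y = x^r sum a_n x^n and match x^{r+n}. The recurrence is
  D(n) a_n - 2 a_{n-1} = 0,  where D(n) = (r+n)(r+n-1) + (4/3)(r+n) + (-4/3).
  a_n = 2 / D(n) * a_{n-1}.
Since the indicial polynomial factors as (r - r_1)(r - r_2), D(n) = (r_1 + n - r_1)(r_1 + n - r_2) = n(n + 7/3).
Evaluating step by step (a_0 = 1):
  n = 1: D(1) = 1(1 + 7/3) = 10/3; numerator = 2(1) = 2; a_1 = (2)/(10/3) = 3/5
  n = 2: D(2) = 2(2 + 7/3) = 26/3; numerator = 2(3/5) = 6/5; a_2 = (6/5)/(26/3) = 9/65
  n = 3: D(3) = 3(3 + 7/3) = 16; numerator = 2(9/65) = 18/65; a_3 = (18/65)/(16) = 9/520
  n = 4: D(4) = 4(4 + 7/3) = 76/3; numerator = 2(9/520) = 9/260; a_4 = (9/260)/(76/3) = 27/19760

r = 1; a_0 = 1; a_1 = 3/5; a_2 = 9/65; a_3 = 9/520; a_4 = 27/19760


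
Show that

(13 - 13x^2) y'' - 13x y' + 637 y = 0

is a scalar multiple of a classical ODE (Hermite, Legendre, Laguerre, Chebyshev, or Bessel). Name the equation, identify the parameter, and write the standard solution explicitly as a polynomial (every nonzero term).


All three coefficients share the factor 13; dividing through by 13 gives  (1 - x^2) y'' - x y' + 49 y = 0.
This matches the Chebyshev equation (1 - x^2) y'' - x y' + n^2 y = 0 (note the -x y' term, not -2x y') with n^2 = 49, so n = 7; the polynomial solution is T_7(x).
With y = sum_k a_k x^k, matching x^k gives (k+2)(k+1) a_{k+2} = (k^2 - n^2) a_k = (k - 7)(k + 7) a_k. The right side vanishes at k = 7, so the series with the parity of 7 terminates at degree 7.
Standard normalization: leading coefficient of T_n is 2^(n-1), so a_7 = 2^6 = 64. Work downward with a_k = (k+1)(k+2) a_{k+2} / ((k - 7)(k + 7)):
  a_5 = (6)(7)(64) / ((5 - 7)(5 + 7)) = 2688/(-24) = -112
  a_3 = (4)(5)(-112) / ((3 - 7)(3 + 7)) = -2240/(-40) = 56
  a_1 = (2)(3)(56) / ((1 - 7)(1 + 7)) = 336/(-48) = -7
Hence T_7(x) = 64 x^7 - 112 x^5 + 56 x^3 - 7 x.

T_7(x); series = 64 x^7 - 112 x^5 + 56 x^3 - 7 x


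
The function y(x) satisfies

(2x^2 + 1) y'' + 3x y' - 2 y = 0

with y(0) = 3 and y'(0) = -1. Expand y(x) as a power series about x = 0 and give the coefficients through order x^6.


Ansatz: y(x) = sum_{n>=0} a_n x^n, so y'(x) = sum_{n>=1} n a_n x^(n-1) and y''(x) = sum_{n>=2} n(n-1) a_n x^(n-2).
Substitute into P(x) y'' + Q(x) y' + R(x) y = 0 with P(x) = 2x^2 + 1, Q(x) = 3x, R(x) = -2, and match powers of x.
Initial conditions: a_0 = 3, a_1 = -1.
Setting the coefficient of each power of x to zero and solving order by order (substituting the coefficients already found):
  x^0: 2 a_2 - 2 a_0 = 0  ->  2 a_2 = 2 a_0 = 6  ->  a_2 = 3
  x^1: 6 a_3 + a_1 = 0  ->  6 a_3 = -a_1 = 1  ->  a_3 = 1/6
  x^2: 12 a_4 + 8 a_2 = 0  ->  12 a_4 = -8 a_2 = -24  ->  a_4 = -2
  x^3: 20 a_5 + 19 a_3 = 0  ->  20 a_5 = -19 a_3 = -19/6  ->  a_5 = -19/120
  x^4: 30 a_6 + 34 a_4 = 0  ->  30 a_6 = -34 a_4 = 68  ->  a_6 = 34/15
Truncated series: y(x) = 3 - x + 3 x^2 + (1/6) x^3 - 2 x^4 - (19/120) x^5 + (34/15) x^6 + O(x^7).

a_0 = 3; a_1 = -1; a_2 = 3; a_3 = 1/6; a_4 = -2; a_5 = -19/120; a_6 = 34/15


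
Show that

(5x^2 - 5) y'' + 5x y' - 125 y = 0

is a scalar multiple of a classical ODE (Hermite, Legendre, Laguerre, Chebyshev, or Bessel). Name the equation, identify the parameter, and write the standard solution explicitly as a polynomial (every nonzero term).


All three coefficients share the factor -5; dividing through by -5 gives  (1 - x^2) y'' - x y' + 25 y = 0.
This matches the Chebyshev equation (1 - x^2) y'' - x y' + n^2 y = 0 (note the -x y' term, not -2x y') with n^2 = 25, so n = 5; the polynomial solution is T_5(x).
With y = sum_k a_k x^k, matching x^k gives (k+2)(k+1) a_{k+2} = (k^2 - n^2) a_k = (k - 5)(k + 5) a_k. The right side vanishes at k = 5, so the series with the parity of 5 terminates at degree 5.
Standard normalization: leading coefficient of T_n is 2^(n-1), so a_5 = 2^4 = 16. Work downward with a_k = (k+1)(k+2) a_{k+2} / ((k - 5)(k + 5)):
  a_3 = (4)(5)(16) / ((3 - 5)(3 + 5)) = 320/(-16) = -20
  a_1 = (2)(3)(-20) / ((1 - 5)(1 + 5)) = -120/(-24) = 5
Hence T_5(x) = 16 x^5 - 20 x^3 + 5 x.

T_5(x); series = 16 x^5 - 20 x^3 + 5 x


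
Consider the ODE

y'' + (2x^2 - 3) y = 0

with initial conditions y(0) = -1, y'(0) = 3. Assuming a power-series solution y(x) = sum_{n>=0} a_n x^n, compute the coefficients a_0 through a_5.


Ansatz: y(x) = sum_{n>=0} a_n x^n, so y'(x) = sum_{n>=1} n a_n x^(n-1) and y''(x) = sum_{n>=2} n(n-1) a_n x^(n-2).
Substitute into P(x) y'' + Q(x) y' + R(x) y = 0 with P(x) = 1, Q(x) = 0, R(x) = 2x^2 - 3, and match powers of x.
Initial conditions: a_0 = -1, a_1 = 3.
Setting the coefficient of each power of x to zero and solving order by order (substituting the coefficients already found):
  x^0: 2 a_2 - 3 a_0 = 0  ->  2 a_2 = 3 a_0 = -3  ->  a_2 = -3/2
  x^1: 6 a_3 - 3 a_1 = 0  ->  6 a_3 = 3 a_1 = 9  ->  a_3 = 3/2
  x^2: 12 a_4 - 3 a_2 + 2 a_0 = 0  ->  12 a_4 = 3 a_2 - 2 a_0 = -5/2  ->  a_4 = -5/24
  x^3: 20 a_5 - 3 a_3 + 2 a_1 = 0  ->  20 a_5 = 3 a_3 - 2 a_1 = -3/2  ->  a_5 = -3/40
Truncated series: y(x) = -1 + 3 x - (3/2) x^2 + (3/2) x^3 - (5/24) x^4 - (3/40) x^5 + O(x^6).

a_0 = -1; a_1 = 3; a_2 = -3/2; a_3 = 3/2; a_4 = -5/24; a_5 = -3/40


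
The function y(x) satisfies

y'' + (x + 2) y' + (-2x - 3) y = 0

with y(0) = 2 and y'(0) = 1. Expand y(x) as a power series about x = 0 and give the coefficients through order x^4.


Ansatz: y(x) = sum_{n>=0} a_n x^n, so y'(x) = sum_{n>=1} n a_n x^(n-1) and y''(x) = sum_{n>=2} n(n-1) a_n x^(n-2).
Substitute into P(x) y'' + Q(x) y' + R(x) y = 0 with P(x) = 1, Q(x) = x + 2, R(x) = -2x - 3, and match powers of x.
Initial conditions: a_0 = 2, a_1 = 1.
Setting the coefficient of each power of x to zero and solving order by order (substituting the coefficients already found):
  x^0: 2 a_2 + 2 a_1 - 3 a_0 = 0  ->  2 a_2 = -2 a_1 + 3 a_0 = 4  ->  a_2 = 2
  x^1: 6 a_3 + 4 a_2 - 2 a_1 - 2 a_0 = 0  ->  6 a_3 = -4 a_2 + 2 a_1 + 2 a_0 = -2  ->  a_3 = -1/3
  x^2: 12 a_4 + 6 a_3 - a_2 - 2 a_1 = 0  ->  12 a_4 = -6 a_3 + a_2 + 2 a_1 = 6  ->  a_4 = 1/2
Truncated series: y(x) = 2 + x + 2 x^2 - (1/3) x^3 + (1/2) x^4 + O(x^5).

a_0 = 2; a_1 = 1; a_2 = 2; a_3 = -1/3; a_4 = 1/2


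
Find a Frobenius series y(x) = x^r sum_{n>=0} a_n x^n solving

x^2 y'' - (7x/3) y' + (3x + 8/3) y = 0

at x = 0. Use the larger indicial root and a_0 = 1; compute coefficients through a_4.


Write in Frobenius form y'' + (p(x)/x) y' + (q(x)/x^2) y = 0:
  p(x) = -7/3,  q(x) = 3x + 8/3.
Indicial equation: r(r-1) + (-7/3) r + (8/3) = 0 -> roots r_1 = 2, r_2 = 4/3.
Take r = r_1 = 2. Let y(x) = x^r sum_{n>=0} a_n x^n with a_0 = 1.
Substitute y = x^r sum a_n x^n and match x^{r+n}. The recurrence is
  D(n) a_n + 3 a_{n-1} = 0,  where D(n) = (r+n)(r+n-1) + (-7/3)(r+n) + (8/3).
  a_n = -3 / D(n) * a_{n-1}.
Since the indicial polynomial factors as (r - r_1)(r - r_2), D(n) = (r_1 + n - r_1)(r_1 + n - r_2) = n(n + 2/3).
Evaluating step by step (a_0 = 1):
  n = 1: D(1) = 1(1 + 2/3) = 5/3; numerator = -3(1) = -3; a_1 = (-3)/(5/3) = -9/5
  n = 2: D(2) = 2(2 + 2/3) = 16/3; numerator = -3(-9/5) = 27/5; a_2 = (27/5)/(16/3) = 81/80
  n = 3: D(3) = 3(3 + 2/3) = 11; numerator = -3(81/80) = -243/80; a_3 = (-243/80)/(11) = -243/880
  n = 4: D(4) = 4(4 + 2/3) = 56/3; numerator = -3(-243/880) = 729/880; a_4 = (729/880)/(56/3) = 2187/49280

r = 2; a_0 = 1; a_1 = -9/5; a_2 = 81/80; a_3 = -243/880; a_4 = 2187/49280


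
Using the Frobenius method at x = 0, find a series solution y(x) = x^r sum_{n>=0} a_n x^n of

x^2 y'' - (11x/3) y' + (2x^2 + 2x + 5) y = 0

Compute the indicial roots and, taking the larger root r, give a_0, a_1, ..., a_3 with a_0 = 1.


Write in Frobenius form y'' + (p(x)/x) y' + (q(x)/x^2) y = 0:
  p(x) = -11/3,  q(x) = 2x^2 + 2x + 5.
Indicial equation: r(r-1) + (-11/3) r + (5) = 0 -> roots r_1 = 3, r_2 = 5/3.
Take r = r_1 = 3. Let y(x) = x^r sum_{n>=0} a_n x^n with a_0 = 1.
Substitute y = x^r sum a_n x^n and match x^{r+n}. The recurrence is
  D(n) a_n + 2 a_{n-1} + 2 a_{n-2} = 0,  where D(n) = (r+n)(r+n-1) + (-11/3)(r+n) + (5).
  a_n = [-2 a_{n-1} - 2 a_{n-2}] / D(n).
Since the indicial polynomial factors as (r - r_1)(r - r_2), D(n) = (r_1 + n - r_1)(r_1 + n - r_2) = n(n + 4/3).
Evaluating step by step (a_0 = 1):
  n = 1: D(1) = 1(1 + 4/3) = 7/3; numerator = -2(1) = -2; a_1 = (-2)/(7/3) = -6/7
  n = 2: D(2) = 2(2 + 4/3) = 20/3; numerator = -2(-6/7) - 2(1) = -2/7; a_2 = (-2/7)/(20/3) = -3/70
  n = 3: D(3) = 3(3 + 4/3) = 13; numerator = -2(-3/70) - 2(-6/7) = 9/5; a_3 = (9/5)/(13) = 9/65

r = 3; a_0 = 1; a_1 = -6/7; a_2 = -3/70; a_3 = 9/65


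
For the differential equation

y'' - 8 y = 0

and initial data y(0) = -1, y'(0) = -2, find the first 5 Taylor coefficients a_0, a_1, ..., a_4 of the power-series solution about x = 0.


Ansatz: y(x) = sum_{n>=0} a_n x^n, so y'(x) = sum_{n>=1} n a_n x^(n-1) and y''(x) = sum_{n>=2} n(n-1) a_n x^(n-2).
Substitute into P(x) y'' + Q(x) y' + R(x) y = 0 with P(x) = 1, Q(x) = 0, R(x) = -8, and match powers of x.
Initial conditions: a_0 = -1, a_1 = -2.
Setting the coefficient of each power of x to zero and solving order by order (substituting the coefficients already found):
  x^0: 2 a_2 - 8 a_0 = 0  ->  2 a_2 = 8 a_0 = -8  ->  a_2 = -4
  x^1: 6 a_3 - 8 a_1 = 0  ->  6 a_3 = 8 a_1 = -16  ->  a_3 = -8/3
  x^2: 12 a_4 - 8 a_2 = 0  ->  12 a_4 = 8 a_2 = -32  ->  a_4 = -8/3
Truncated series: y(x) = -1 - 2 x - 4 x^2 - (8/3) x^3 - (8/3) x^4 + O(x^5).

a_0 = -1; a_1 = -2; a_2 = -4; a_3 = -8/3; a_4 = -8/3


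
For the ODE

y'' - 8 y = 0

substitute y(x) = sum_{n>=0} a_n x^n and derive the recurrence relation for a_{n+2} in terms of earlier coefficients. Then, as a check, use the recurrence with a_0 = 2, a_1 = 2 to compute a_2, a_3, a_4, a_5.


Substitute y = sum_n a_n x^n into y'' + (const) y = 0.
y''(x) = sum_{n>=0} (n+2)(n+1) a_{n+2} x^n.
The ODE becomes sum_n [(n+2)(n+1) a_{n+2} - 8 a_n] x^n = 0.
Setting each coefficient to zero gives the recurrence:
  (n+2)(n+1) a_{n+2} - 8 a_n = 0,
  a_{n+2} = 8 / ((n+1)(n+2)) a_n.

Check with a_0 = 2, a_1 = 2 (apply the recurrence for n = 0, 1, 2, 3): a_0 = 2, a_1 = 2, a_2 = 8, a_3 = 8/3, a_4 = 16/3, a_5 = 16/15.

a_{n+2} = 8/((n+1)(n+2)) * a_n; check: a_0 = 2, a_1 = 2, a_2 = 8, a_3 = 8/3, a_4 = 16/3, a_5 = 16/15


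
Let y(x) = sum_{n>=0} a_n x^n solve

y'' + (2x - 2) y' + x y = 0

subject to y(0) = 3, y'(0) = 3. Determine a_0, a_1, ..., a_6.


Ansatz: y(x) = sum_{n>=0} a_n x^n, so y'(x) = sum_{n>=1} n a_n x^(n-1) and y''(x) = sum_{n>=2} n(n-1) a_n x^(n-2).
Substitute into P(x) y'' + Q(x) y' + R(x) y = 0 with P(x) = 1, Q(x) = 2x - 2, R(x) = x, and match powers of x.
Initial conditions: a_0 = 3, a_1 = 3.
Setting the coefficient of each power of x to zero and solving order by order (substituting the coefficients already found):
  x^0: 2 a_2 - 2 a_1 = 0  ->  2 a_2 = 2 a_1 = 6  ->  a_2 = 3
  x^1: 6 a_3 - 4 a_2 + 2 a_1 + a_0 = 0  ->  6 a_3 = 4 a_2 - 2 a_1 - a_0 = 3  ->  a_3 = 1/2
  x^2: 12 a_4 - 6 a_3 + 4 a_2 + a_1 = 0  ->  12 a_4 = 6 a_3 - 4 a_2 - a_1 = -12  ->  a_4 = -1
  x^3: 20 a_5 - 8 a_4 + 6 a_3 + a_2 = 0  ->  20 a_5 = 8 a_4 - 6 a_3 - a_2 = -14  ->  a_5 = -7/10
  x^4: 30 a_6 - 10 a_5 + 8 a_4 + a_3 = 0  ->  30 a_6 = 10 a_5 - 8 a_4 - a_3 = 1/2  ->  a_6 = 1/60
Truncated series: y(x) = 3 + 3 x + 3 x^2 + (1/2) x^3 - x^4 - (7/10) x^5 + (1/60) x^6 + O(x^7).

a_0 = 3; a_1 = 3; a_2 = 3; a_3 = 1/2; a_4 = -1; a_5 = -7/10; a_6 = 1/60


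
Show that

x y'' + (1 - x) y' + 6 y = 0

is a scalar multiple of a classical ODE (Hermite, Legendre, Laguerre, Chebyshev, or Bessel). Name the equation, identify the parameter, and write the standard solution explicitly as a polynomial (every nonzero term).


The equation is already in a standard form:  x y'' + (1 - x) y' + 6 y = 0.
This matches the Laguerre equation x y'' + (1 - x) y' + n y = 0 with n = 6; the polynomial solution is L_6(x).
With y = sum_k a_k x^k, matching x^k gives (k+1)k a_{k+1} + (k+1) a_{k+1} - k a_k + n a_k = 0, i.e. (k+1)^2 a_{k+1} = (k - n) a_k = (k - 6) a_k. The right side vanishes at k = 6, so the series terminates at degree 6.
Standard normalization L_n(0) = 1 gives a_0 = 1. Work upward with a_{k+1} = (k - 6) a_k / (k+1)^2:
  a_1 = (0 - 6)(1) / 1^2 = -6/1 = -6
  a_2 = (1 - 6)(-6) / 2^2 = 30/4 = 15/2
  a_3 = (2 - 6)(15/2) / 3^2 = -30/9 = -10/3
  a_4 = (3 - 6)(-10/3) / 4^2 = 10/16 = 5/8
  a_5 = (4 - 6)(5/8) / 5^2 = (-5/4)/25 = -1/20
  a_6 = (5 - 6)(-1/20) / 6^2 = (1/20)/36 = 1/720
Hence L_6(x) = x^6/720 - x^5/20 + 5 x^4/8 - 10 x^3/3 + 15 x^2/2 - 6 x + 1.

L_6(x); series = x^6/720 - x^5/20 + 5 x^4/8 - 10 x^3/3 + 15 x^2/2 - 6 x + 1


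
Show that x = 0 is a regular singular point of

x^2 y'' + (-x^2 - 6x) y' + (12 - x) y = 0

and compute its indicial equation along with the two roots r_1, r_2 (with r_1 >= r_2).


Divide by x^2 to reach normal form y'' + P_1(x) y' + P_2(x) y = 0 with P_1(x) = -1 - 6/x and P_2(x) = -1/x + 12/x^2.
x = 0 is a singular point because the y'-coefficient -1 - 6/x has a pole at x = 0 and the y-coefficient -1/x + 12/x^2 has a pole at x = 0.
It is a regular singular point because x P_1(x) = p(x) = -x - 6 and x^2 P_2(x) = q(x) = 12 - x are polynomials, hence analytic at x = 0.
p(0) = -6,  q(0) = 12.
Indicial equation: r(r-1) + p(0) r + q(0) = 0, i.e. r^2 + (p(0) - 1) r + q(0) = 0, i.e. r^2 - 7 r + 12 = 0.
Discriminant: (-7)^2 - 4(12) = 1, so r = (7 ± 1)/2.
Solving: r_1 = 4, r_2 = 3.

indicial: r^2 - 7 r + 12 = 0; roots r_1 = 4, r_2 = 3


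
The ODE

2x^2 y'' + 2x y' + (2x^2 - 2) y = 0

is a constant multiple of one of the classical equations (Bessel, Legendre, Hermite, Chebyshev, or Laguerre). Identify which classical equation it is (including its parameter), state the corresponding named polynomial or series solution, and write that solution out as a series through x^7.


All three coefficients share the factor 2; dividing through by 2 gives  x^2 y'' + x y' + (x^2 - 1) y = 0.
This matches the Bessel equation x^2 y'' + x y' + (x^2 - nu^2) y = 0 with nu^2 = 1, so nu = 1; the solution bounded at x = 0 is J_1(x).
Frobenius at x = 0: indicial roots ±nu; for r = nu the recurrence k(k + 2nu) c_k = -c_{k-2} gives the standard series J_nu(x) = sum_{k>=0} (-1)^k / (k! (k+nu)!) (x/2)^(2k+nu). Evaluate the first 4 terms:
  k = 0: (-1)^0 / (0! * 1! * 2^1) x^1 = 1/(1*1*2) x^1 = (1/2) x^1
  k = 1: (-1)^1 / (1! * 2! * 2^3) x^3 = -1/(1*2*8) x^3 = (-1/16) x^3
  k = 2: (-1)^2 / (2! * 3! * 2^5) x^5 = 1/(2*6*32) x^5 = (1/384) x^5
  k = 3: (-1)^3 / (3! * 4! * 2^7) x^7 = -1/(6*24*128) x^7 = (-1/18432) x^7
Hence J_1(x) = -x^7/18432 + x^5/384 - x^3/16 + x/2 + ....

J_1(x); series = -x^7/18432 + x^5/384 - x^3/16 + x/2


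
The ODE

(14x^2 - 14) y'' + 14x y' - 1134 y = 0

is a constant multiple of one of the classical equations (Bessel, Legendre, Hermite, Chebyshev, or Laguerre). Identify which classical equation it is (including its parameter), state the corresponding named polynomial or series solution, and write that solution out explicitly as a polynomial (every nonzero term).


All three coefficients share the factor -14; dividing through by -14 gives  (1 - x^2) y'' - x y' + 81 y = 0.
This matches the Chebyshev equation (1 - x^2) y'' - x y' + n^2 y = 0 (note the -x y' term, not -2x y') with n^2 = 81, so n = 9; the polynomial solution is T_9(x).
With y = sum_k a_k x^k, matching x^k gives (k+2)(k+1) a_{k+2} = (k^2 - n^2) a_k = (k - 9)(k + 9) a_k. The right side vanishes at k = 9, so the series with the parity of 9 terminates at degree 9.
Standard normalization: leading coefficient of T_n is 2^(n-1), so a_9 = 2^8 = 256. Work downward with a_k = (k+1)(k+2) a_{k+2} / ((k - 9)(k + 9)):
  a_7 = (8)(9)(256) / ((7 - 9)(7 + 9)) = 18432/(-32) = -576
  a_5 = (6)(7)(-576) / ((5 - 9)(5 + 9)) = -24192/(-56) = 432
  a_3 = (4)(5)(432) / ((3 - 9)(3 + 9)) = 8640/(-72) = -120
  a_1 = (2)(3)(-120) / ((1 - 9)(1 + 9)) = -720/(-80) = 9
Hence T_9(x) = 256 x^9 - 576 x^7 + 432 x^5 - 120 x^3 + 9 x.

T_9(x); series = 256 x^9 - 576 x^7 + 432 x^5 - 120 x^3 + 9 x


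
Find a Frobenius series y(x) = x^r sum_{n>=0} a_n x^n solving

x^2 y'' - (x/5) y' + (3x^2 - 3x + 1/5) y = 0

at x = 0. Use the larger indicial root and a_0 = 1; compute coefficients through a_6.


Write in Frobenius form y'' + (p(x)/x) y' + (q(x)/x^2) y = 0:
  p(x) = -1/5,  q(x) = 3x^2 - 3x + 1/5.
Indicial equation: r(r-1) + (-1/5) r + (1/5) = 0 -> roots r_1 = 1, r_2 = 1/5.
Take r = r_1 = 1. Let y(x) = x^r sum_{n>=0} a_n x^n with a_0 = 1.
Substitute y = x^r sum a_n x^n and match x^{r+n}. The recurrence is
  D(n) a_n - 3 a_{n-1} + 3 a_{n-2} = 0,  where D(n) = (r+n)(r+n-1) + (-1/5)(r+n) + (1/5).
  a_n = [3 a_{n-1} - 3 a_{n-2}] / D(n).
Since the indicial polynomial factors as (r - r_1)(r - r_2), D(n) = (r_1 + n - r_1)(r_1 + n - r_2) = n(n + 4/5).
Evaluating step by step (a_0 = 1):
  n = 1: D(1) = 1(1 + 4/5) = 9/5; numerator = 3(1) = 3; a_1 = (3)/(9/5) = 5/3
  n = 2: D(2) = 2(2 + 4/5) = 28/5; numerator = 3(5/3) - 3(1) = 2; a_2 = (2)/(28/5) = 5/14
  n = 3: D(3) = 3(3 + 4/5) = 57/5; numerator = 3(5/14) - 3(5/3) = -55/14; a_3 = (-55/14)/(57/5) = -275/798
  n = 4: D(4) = 4(4 + 4/5) = 96/5; numerator = 3(-275/798) - 3(5/14) = -40/19; a_4 = (-40/19)/(96/5) = -25/228
  n = 5: D(5) = 5(5 + 4/5) = 29; numerator = 3(-25/228) - 3(-275/798) = 375/532; a_5 = (375/532)/(29) = 375/15428
  n = 6: D(6) = 6(6 + 4/5) = 204/5; numerator = 3(375/15428) - 3(-25/228) = 1550/3857; a_6 = (1550/3857)/(204/5) = 3875/393414

r = 1; a_0 = 1; a_1 = 5/3; a_2 = 5/14; a_3 = -275/798; a_4 = -25/228; a_5 = 375/15428; a_6 = 3875/393414


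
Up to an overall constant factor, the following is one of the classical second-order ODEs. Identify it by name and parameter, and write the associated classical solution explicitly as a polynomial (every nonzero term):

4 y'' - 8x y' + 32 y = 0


All three coefficients share the factor 4; dividing through by 4 gives  y'' - 2x y' + 8 y = 0.
This matches the Hermite equation y'' - 2x y' + 2n y = 0 with 2n = 8, so n = 4; the polynomial solution is H_4(x).
With y = sum_k a_k x^k, matching x^k gives (k+2)(k+1) a_{k+2} = 2(k - n) a_k = 2(k - 4) a_k. The right side vanishes at k = 4, so the series with the parity of 4 terminates at degree 4.
Standard normalization: leading coefficient of H_n is 2^n, so a_4 = 2^4 = 16. Work downward with a_k = (k+1)(k+2) a_{k+2} / (2(k - n)):
  a_2 = (3)(4)(16) / (2(2 - 4)) = 192/(-4) = -48
  a_0 = (1)(2)(-48) / (2(0 - 4)) = -96/(-8) = 12
Hence H_4(x) = 16 x^4 - 48 x^2 + 12.

H_4(x); series = 16 x^4 - 48 x^2 + 12


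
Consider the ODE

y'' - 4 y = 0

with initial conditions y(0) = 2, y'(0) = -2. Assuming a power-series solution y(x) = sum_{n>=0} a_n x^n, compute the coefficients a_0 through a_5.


Ansatz: y(x) = sum_{n>=0} a_n x^n, so y'(x) = sum_{n>=1} n a_n x^(n-1) and y''(x) = sum_{n>=2} n(n-1) a_n x^(n-2).
Substitute into P(x) y'' + Q(x) y' + R(x) y = 0 with P(x) = 1, Q(x) = 0, R(x) = -4, and match powers of x.
Initial conditions: a_0 = 2, a_1 = -2.
Setting the coefficient of each power of x to zero and solving order by order (substituting the coefficients already found):
  x^0: 2 a_2 - 4 a_0 = 0  ->  2 a_2 = 4 a_0 = 8  ->  a_2 = 4
  x^1: 6 a_3 - 4 a_1 = 0  ->  6 a_3 = 4 a_1 = -8  ->  a_3 = -4/3
  x^2: 12 a_4 - 4 a_2 = 0  ->  12 a_4 = 4 a_2 = 16  ->  a_4 = 4/3
  x^3: 20 a_5 - 4 a_3 = 0  ->  20 a_5 = 4 a_3 = -16/3  ->  a_5 = -4/15
Truncated series: y(x) = 2 - 2 x + 4 x^2 - (4/3) x^3 + (4/3) x^4 - (4/15) x^5 + O(x^6).

a_0 = 2; a_1 = -2; a_2 = 4; a_3 = -4/3; a_4 = 4/3; a_5 = -4/15


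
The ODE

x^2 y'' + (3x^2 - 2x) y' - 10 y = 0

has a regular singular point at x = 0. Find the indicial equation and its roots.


Divide by x^2 to reach normal form y'' + P_1(x) y' + P_2(x) y = 0 with P_1(x) = 3 - 2/x and P_2(x) = -10/x^2.
x = 0 is a singular point because the y'-coefficient 3 - 2/x has a pole at x = 0 and the y-coefficient -10/x^2 has a pole at x = 0.
It is a regular singular point because x P_1(x) = p(x) = 3x - 2 and x^2 P_2(x) = q(x) = -10 are polynomials, hence analytic at x = 0.
p(0) = -2,  q(0) = -10.
Indicial equation: r(r-1) + p(0) r + q(0) = 0, i.e. r^2 + (p(0) - 1) r + q(0) = 0, i.e. r^2 - 3 r - 10 = 0.
Discriminant: (-3)^2 - 4(-10) = 49, so r = (3 ± 7)/2.
Solving: r_1 = 5, r_2 = -2.

indicial: r^2 - 3 r - 10 = 0; roots r_1 = 5, r_2 = -2


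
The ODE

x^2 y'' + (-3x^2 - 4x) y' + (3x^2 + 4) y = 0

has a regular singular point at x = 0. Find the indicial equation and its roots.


Divide by x^2 to reach normal form y'' + P_1(x) y' + P_2(x) y = 0 with P_1(x) = -3 - 4/x and P_2(x) = 3 + 4/x^2.
x = 0 is a singular point because the y'-coefficient -3 - 4/x has a pole at x = 0 and the y-coefficient 3 + 4/x^2 has a pole at x = 0.
It is a regular singular point because x P_1(x) = p(x) = -3x - 4 and x^2 P_2(x) = q(x) = 3x^2 + 4 are polynomials, hence analytic at x = 0.
p(0) = -4,  q(0) = 4.
Indicial equation: r(r-1) + p(0) r + q(0) = 0, i.e. r^2 + (p(0) - 1) r + q(0) = 0, i.e. r^2 - 5 r + 4 = 0.
Discriminant: (-5)^2 - 4(4) = 9, so r = (5 ± 3)/2.
Solving: r_1 = 4, r_2 = 1.

indicial: r^2 - 5 r + 4 = 0; roots r_1 = 4, r_2 = 1


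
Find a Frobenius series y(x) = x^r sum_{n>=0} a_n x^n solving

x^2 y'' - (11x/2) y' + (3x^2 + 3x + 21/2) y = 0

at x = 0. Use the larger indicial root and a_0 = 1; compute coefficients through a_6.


Write in Frobenius form y'' + (p(x)/x) y' + (q(x)/x^2) y = 0:
  p(x) = -11/2,  q(x) = 3x^2 + 3x + 21/2.
Indicial equation: r(r-1) + (-11/2) r + (21/2) = 0 -> roots r_1 = 7/2, r_2 = 3.
Take r = r_1 = 7/2. Let y(x) = x^r sum_{n>=0} a_n x^n with a_0 = 1.
Substitute y = x^r sum a_n x^n and match x^{r+n}. The recurrence is
  D(n) a_n + 3 a_{n-1} + 3 a_{n-2} = 0,  where D(n) = (r+n)(r+n-1) + (-11/2)(r+n) + (21/2).
  a_n = [-3 a_{n-1} - 3 a_{n-2}] / D(n).
Since the indicial polynomial factors as (r - r_1)(r - r_2), D(n) = (r_1 + n - r_1)(r_1 + n - r_2) = n(n + 1/2).
Evaluating step by step (a_0 = 1):
  n = 1: D(1) = 1(1 + 1/2) = 3/2; numerator = -3(1) = -3; a_1 = (-3)/(3/2) = -2
  n = 2: D(2) = 2(2 + 1/2) = 5; numerator = -3(-2) - 3(1) = 3; a_2 = (3)/(5) = 3/5
  n = 3: D(3) = 3(3 + 1/2) = 21/2; numerator = -3(3/5) - 3(-2) = 21/5; a_3 = (21/5)/(21/2) = 2/5
  n = 4: D(4) = 4(4 + 1/2) = 18; numerator = -3(2/5) - 3(3/5) = -3; a_4 = (-3)/(18) = -1/6
  n = 5: D(5) = 5(5 + 1/2) = 55/2; numerator = -3(-1/6) - 3(2/5) = -7/10; a_5 = (-7/10)/(55/2) = -7/275
  n = 6: D(6) = 6(6 + 1/2) = 39; numerator = -3(-7/275) - 3(-1/6) = 317/550; a_6 = (317/550)/(39) = 317/21450

r = 7/2; a_0 = 1; a_1 = -2; a_2 = 3/5; a_3 = 2/5; a_4 = -1/6; a_5 = -7/275; a_6 = 317/21450


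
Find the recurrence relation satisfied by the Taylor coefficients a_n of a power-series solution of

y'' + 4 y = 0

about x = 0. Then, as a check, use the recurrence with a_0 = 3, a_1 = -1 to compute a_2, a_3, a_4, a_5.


Substitute y = sum_n a_n x^n into y'' + (const) y = 0.
y''(x) = sum_{n>=0} (n+2)(n+1) a_{n+2} x^n.
The ODE becomes sum_n [(n+2)(n+1) a_{n+2} + 4 a_n] x^n = 0.
Setting each coefficient to zero gives the recurrence:
  (n+2)(n+1) a_{n+2} + 4 a_n = 0,
  a_{n+2} = -4 / ((n+1)(n+2)) a_n.

Check with a_0 = 3, a_1 = -1 (apply the recurrence for n = 0, 1, 2, 3): a_0 = 3, a_1 = -1, a_2 = -6, a_3 = 2/3, a_4 = 2, a_5 = -2/15.

a_{n+2} = -4/((n+1)(n+2)) * a_n; check: a_0 = 3, a_1 = -1, a_2 = -6, a_3 = 2/3, a_4 = 2, a_5 = -2/15


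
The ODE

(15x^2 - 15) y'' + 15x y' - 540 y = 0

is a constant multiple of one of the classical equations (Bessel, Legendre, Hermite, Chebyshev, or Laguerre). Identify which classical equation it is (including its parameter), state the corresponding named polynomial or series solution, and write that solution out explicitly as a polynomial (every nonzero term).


All three coefficients share the factor -15; dividing through by -15 gives  (1 - x^2) y'' - x y' + 36 y = 0.
This matches the Chebyshev equation (1 - x^2) y'' - x y' + n^2 y = 0 (note the -x y' term, not -2x y') with n^2 = 36, so n = 6; the polynomial solution is T_6(x).
With y = sum_k a_k x^k, matching x^k gives (k+2)(k+1) a_{k+2} = (k^2 - n^2) a_k = (k - 6)(k + 6) a_k. The right side vanishes at k = 6, so the series with the parity of 6 terminates at degree 6.
Standard normalization: leading coefficient of T_n is 2^(n-1), so a_6 = 2^5 = 32. Work downward with a_k = (k+1)(k+2) a_{k+2} / ((k - 6)(k + 6)):
  a_4 = (5)(6)(32) / ((4 - 6)(4 + 6)) = 960/(-20) = -48
  a_2 = (3)(4)(-48) / ((2 - 6)(2 + 6)) = -576/(-32) = 18
  a_0 = (1)(2)(18) / ((0 - 6)(0 + 6)) = 36/(-36) = -1
Hence T_6(x) = 32 x^6 - 48 x^4 + 18 x^2 - 1.

T_6(x); series = 32 x^6 - 48 x^4 + 18 x^2 - 1


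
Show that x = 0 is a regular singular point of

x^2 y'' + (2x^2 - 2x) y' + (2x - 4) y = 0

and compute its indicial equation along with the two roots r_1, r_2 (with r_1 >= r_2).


Divide by x^2 to reach normal form y'' + P_1(x) y' + P_2(x) y = 0 with P_1(x) = 2 - 2/x and P_2(x) = 2/x - 4/x^2.
x = 0 is a singular point because the y'-coefficient 2 - 2/x has a pole at x = 0 and the y-coefficient 2/x - 4/x^2 has a pole at x = 0.
It is a regular singular point because x P_1(x) = p(x) = 2x - 2 and x^2 P_2(x) = q(x) = 2x - 4 are polynomials, hence analytic at x = 0.
p(0) = -2,  q(0) = -4.
Indicial equation: r(r-1) + p(0) r + q(0) = 0, i.e. r^2 + (p(0) - 1) r + q(0) = 0, i.e. r^2 - 3 r - 4 = 0.
Discriminant: (-3)^2 - 4(-4) = 25, so r = (3 ± 5)/2.
Solving: r_1 = 4, r_2 = -1.

indicial: r^2 - 3 r - 4 = 0; roots r_1 = 4, r_2 = -1


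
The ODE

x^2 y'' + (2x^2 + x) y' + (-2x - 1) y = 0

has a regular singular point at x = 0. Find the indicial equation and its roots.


Divide by x^2 to reach normal form y'' + P_1(x) y' + P_2(x) y = 0 with P_1(x) = 2 + 1/x and P_2(x) = -2/x - 1/x^2.
x = 0 is a singular point because the y'-coefficient 2 + 1/x has a pole at x = 0 and the y-coefficient -2/x - 1/x^2 has a pole at x = 0.
It is a regular singular point because x P_1(x) = p(x) = 2x + 1 and x^2 P_2(x) = q(x) = -2x - 1 are polynomials, hence analytic at x = 0.
p(0) = 1,  q(0) = -1.
Indicial equation: r(r-1) + p(0) r + q(0) = 0, i.e. r^2 + (p(0) - 1) r + q(0) = 0, i.e. r^2 - 1 = 0.
Discriminant: (0)^2 - 4(-1) = 4, so r = (0 ± 2)/2.
Solving: r_1 = 1, r_2 = -1.

indicial: r^2 - 1 = 0; roots r_1 = 1, r_2 = -1


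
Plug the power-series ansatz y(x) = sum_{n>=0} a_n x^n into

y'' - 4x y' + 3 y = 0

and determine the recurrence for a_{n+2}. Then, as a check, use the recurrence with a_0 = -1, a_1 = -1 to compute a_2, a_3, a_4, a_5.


Substitute y = sum_n a_n x^n.
y''(x) has coefficient (n+2)(n+1) a_{n+2} at x^n;
-4 x y'(x) has coefficient -4 n a_n at x^n (shift);
3 y(x) has coefficient 3 a_n at x^n.
Matching x^n: (n+2)(n+1) a_{n+2} + (-4n + 3) a_n = 0.
Thus a_{n+2} = (4n - 3) / ((n+1)(n+2)) * a_n.

Check with a_0 = -1, a_1 = -1 (apply the recurrence for n = 0, 1, 2, 3): a_0 = -1, a_1 = -1, a_2 = 3/2, a_3 = -1/6, a_4 = 5/8, a_5 = -3/40.

a_(n+2) = (4n - 3) / ((n+1)(n+2)) * a_n; check: a_0 = -1, a_1 = -1, a_2 = 3/2, a_3 = -1/6, a_4 = 5/8, a_5 = -3/40


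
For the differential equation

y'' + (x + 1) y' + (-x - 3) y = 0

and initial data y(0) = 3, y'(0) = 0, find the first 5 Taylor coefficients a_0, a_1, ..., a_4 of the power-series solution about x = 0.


Ansatz: y(x) = sum_{n>=0} a_n x^n, so y'(x) = sum_{n>=1} n a_n x^(n-1) and y''(x) = sum_{n>=2} n(n-1) a_n x^(n-2).
Substitute into P(x) y'' + Q(x) y' + R(x) y = 0 with P(x) = 1, Q(x) = x + 1, R(x) = -x - 3, and match powers of x.
Initial conditions: a_0 = 3, a_1 = 0.
Setting the coefficient of each power of x to zero and solving order by order (substituting the coefficients already found):
  x^0: 2 a_2 + a_1 - 3 a_0 = 0  ->  2 a_2 = -a_1 + 3 a_0 = 9  ->  a_2 = 9/2
  x^1: 6 a_3 + 2 a_2 - 2 a_1 - a_0 = 0  ->  6 a_3 = -2 a_2 + 2 a_1 + a_0 = -6  ->  a_3 = -1
  x^2: 12 a_4 + 3 a_3 - a_2 - a_1 = 0  ->  12 a_4 = -3 a_3 + a_2 + a_1 = 15/2  ->  a_4 = 5/8
Truncated series: y(x) = 3 + (9/2) x^2 - x^3 + (5/8) x^4 + O(x^5).

a_0 = 3; a_1 = 0; a_2 = 9/2; a_3 = -1; a_4 = 5/8


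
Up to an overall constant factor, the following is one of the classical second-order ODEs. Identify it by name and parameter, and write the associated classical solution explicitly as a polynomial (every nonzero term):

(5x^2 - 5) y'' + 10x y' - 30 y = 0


All three coefficients share the factor -5; dividing through by -5 gives  (1 - x^2) y'' - 2x y' + 6 y = 0.
This matches the Legendre equation (1 - x^2) y'' - 2x y' + n(n+1) y = 0 (note the -2x y' term) with n(n+1) = 6, so n = 2; the polynomial solution is P_2(x).
With y = sum_k a_k x^k, matching x^k gives (k+2)(k+1) a_{k+2} = [k(k+1) - n(n+1)] a_k = (k - 2)(k + 3) a_k. The right side vanishes at k = 2, so the series with the parity of 2 terminates at degree 2.
Standard normalization (P_n(1) = 1): leading coefficient (2n)!/(2^n (n!)^2) = 24/(4*4) = 3/2, so a_2 = 3/2. Work downward with a_k = (k+1)(k+2) a_{k+2} / ((k - 2)(k + 3)):
  a_0 = (1)(2)(3/2) / ((0 - 2)(0 + 3)) = 3/(-6) = -1/2
Hence P_2(x) = 3 x^2/2 - 1/2.

P_2(x); series = 3 x^2/2 - 1/2


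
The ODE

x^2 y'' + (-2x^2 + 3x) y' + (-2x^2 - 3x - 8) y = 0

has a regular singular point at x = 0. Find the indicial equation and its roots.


Divide by x^2 to reach normal form y'' + P_1(x) y' + P_2(x) y = 0 with P_1(x) = -2 + 3/x and P_2(x) = -2 - 3/x - 8/x^2.
x = 0 is a singular point because the y'-coefficient -2 + 3/x has a pole at x = 0 and the y-coefficient -2 - 3/x - 8/x^2 has a pole at x = 0.
It is a regular singular point because x P_1(x) = p(x) = 3 - 2x and x^2 P_2(x) = q(x) = -2x^2 - 3x - 8 are polynomials, hence analytic at x = 0.
p(0) = 3,  q(0) = -8.
Indicial equation: r(r-1) + p(0) r + q(0) = 0, i.e. r^2 + (p(0) - 1) r + q(0) = 0, i.e. r^2 + 2 r - 8 = 0.
Discriminant: (2)^2 - 4(-8) = 36, so r = (-2 ± 6)/2.
Solving: r_1 = 2, r_2 = -4.

indicial: r^2 + 2 r - 8 = 0; roots r_1 = 2, r_2 = -4


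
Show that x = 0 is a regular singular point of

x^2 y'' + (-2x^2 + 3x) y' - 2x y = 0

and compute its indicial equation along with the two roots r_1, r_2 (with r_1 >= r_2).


Divide by x^2 to reach normal form y'' + P_1(x) y' + P_2(x) y = 0 with P_1(x) = -2 + 3/x and P_2(x) = -2/x.
x = 0 is a singular point because the y'-coefficient -2 + 3/x has a pole at x = 0 and the y-coefficient -2/x has a pole at x = 0.
It is a regular singular point because x P_1(x) = p(x) = 3 - 2x and x^2 P_2(x) = q(x) = -2x are polynomials, hence analytic at x = 0.
p(0) = 3,  q(0) = 0.
Indicial equation: r(r-1) + p(0) r + q(0) = 0, i.e. r^2 + (p(0) - 1) r + q(0) = 0, i.e. r^2 + 2 r = 0.
Discriminant: (2)^2 - 4(0) = 4, so r = (-2 ± 2)/2.
Solving: r_1 = 0, r_2 = -2.

indicial: r^2 + 2 r = 0; roots r_1 = 0, r_2 = -2


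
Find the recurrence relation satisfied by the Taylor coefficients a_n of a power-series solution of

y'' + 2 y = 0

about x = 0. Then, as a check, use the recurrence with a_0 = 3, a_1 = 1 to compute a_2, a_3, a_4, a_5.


Substitute y = sum_n a_n x^n into y'' + (const) y = 0.
y''(x) = sum_{n>=0} (n+2)(n+1) a_{n+2} x^n.
The ODE becomes sum_n [(n+2)(n+1) a_{n+2} + 2 a_n] x^n = 0.
Setting each coefficient to zero gives the recurrence:
  (n+2)(n+1) a_{n+2} + 2 a_n = 0,
  a_{n+2} = -2 / ((n+1)(n+2)) a_n.

Check with a_0 = 3, a_1 = 1 (apply the recurrence for n = 0, 1, 2, 3): a_0 = 3, a_1 = 1, a_2 = -3, a_3 = -1/3, a_4 = 1/2, a_5 = 1/30.

a_{n+2} = -2/((n+1)(n+2)) * a_n; check: a_0 = 3, a_1 = 1, a_2 = -3, a_3 = -1/3, a_4 = 1/2, a_5 = 1/30


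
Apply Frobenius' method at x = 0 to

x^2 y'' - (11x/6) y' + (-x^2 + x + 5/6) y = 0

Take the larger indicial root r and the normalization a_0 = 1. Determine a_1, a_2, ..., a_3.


Write in Frobenius form y'' + (p(x)/x) y' + (q(x)/x^2) y = 0:
  p(x) = -11/6,  q(x) = -x^2 + x + 5/6.
Indicial equation: r(r-1) + (-11/6) r + (5/6) = 0 -> roots r_1 = 5/2, r_2 = 1/3.
Take r = r_1 = 5/2. Let y(x) = x^r sum_{n>=0} a_n x^n with a_0 = 1.
Substitute y = x^r sum a_n x^n and match x^{r+n}. The recurrence is
  D(n) a_n + 1 a_{n-1} - 1 a_{n-2} = 0,  where D(n) = (r+n)(r+n-1) + (-11/6)(r+n) + (5/6).
  a_n = [-1 a_{n-1} + 1 a_{n-2}] / D(n).
Since the indicial polynomial factors as (r - r_1)(r - r_2), D(n) = (r_1 + n - r_1)(r_1 + n - r_2) = n(n + 13/6).
Evaluating step by step (a_0 = 1):
  n = 1: D(1) = 1(1 + 13/6) = 19/6; numerator = -1(1) = -1; a_1 = (-1)/(19/6) = -6/19
  n = 2: D(2) = 2(2 + 13/6) = 25/3; numerator = -1(-6/19) + 1(1) = 25/19; a_2 = (25/19)/(25/3) = 3/19
  n = 3: D(3) = 3(3 + 13/6) = 31/2; numerator = -1(3/19) + 1(-6/19) = -9/19; a_3 = (-9/19)/(31/2) = -18/589

r = 5/2; a_0 = 1; a_1 = -6/19; a_2 = 3/19; a_3 = -18/589


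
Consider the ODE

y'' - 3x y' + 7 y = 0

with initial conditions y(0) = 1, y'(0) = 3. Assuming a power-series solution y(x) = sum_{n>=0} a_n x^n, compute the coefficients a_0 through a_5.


Ansatz: y(x) = sum_{n>=0} a_n x^n, so y'(x) = sum_{n>=1} n a_n x^(n-1) and y''(x) = sum_{n>=2} n(n-1) a_n x^(n-2).
Substitute into P(x) y'' + Q(x) y' + R(x) y = 0 with P(x) = 1, Q(x) = -3x, R(x) = 7, and match powers of x.
Initial conditions: a_0 = 1, a_1 = 3.
Setting the coefficient of each power of x to zero and solving order by order (substituting the coefficients already found):
  x^0: 2 a_2 + 7 a_0 = 0  ->  2 a_2 = -7 a_0 = -7  ->  a_2 = -7/2
  x^1: 6 a_3 + 4 a_1 = 0  ->  6 a_3 = -4 a_1 = -12  ->  a_3 = -2
  x^2: 12 a_4 + a_2 = 0  ->  12 a_4 = -a_2 = 7/2  ->  a_4 = 7/24
  x^3: 20 a_5 - 2 a_3 = 0  ->  20 a_5 = 2 a_3 = -4  ->  a_5 = -1/5
Truncated series: y(x) = 1 + 3 x - (7/2) x^2 - 2 x^3 + (7/24) x^4 - (1/5) x^5 + O(x^6).

a_0 = 1; a_1 = 3; a_2 = -7/2; a_3 = -2; a_4 = 7/24; a_5 = -1/5


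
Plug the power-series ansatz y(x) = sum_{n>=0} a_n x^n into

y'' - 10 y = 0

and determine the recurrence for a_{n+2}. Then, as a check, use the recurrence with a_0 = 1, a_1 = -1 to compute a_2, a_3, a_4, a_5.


Substitute y = sum_n a_n x^n into y'' + (const) y = 0.
y''(x) = sum_{n>=0} (n+2)(n+1) a_{n+2} x^n.
The ODE becomes sum_n [(n+2)(n+1) a_{n+2} - 10 a_n] x^n = 0.
Setting each coefficient to zero gives the recurrence:
  (n+2)(n+1) a_{n+2} - 10 a_n = 0,
  a_{n+2} = 10 / ((n+1)(n+2)) a_n.

Check with a_0 = 1, a_1 = -1 (apply the recurrence for n = 0, 1, 2, 3): a_0 = 1, a_1 = -1, a_2 = 5, a_3 = -5/3, a_4 = 25/6, a_5 = -5/6.

a_{n+2} = 10/((n+1)(n+2)) * a_n; check: a_0 = 1, a_1 = -1, a_2 = 5, a_3 = -5/3, a_4 = 25/6, a_5 = -5/6


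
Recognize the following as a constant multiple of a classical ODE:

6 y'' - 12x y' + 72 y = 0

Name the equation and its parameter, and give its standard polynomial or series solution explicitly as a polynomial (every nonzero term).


All three coefficients share the factor 6; dividing through by 6 gives  y'' - 2x y' + 12 y = 0.
This matches the Hermite equation y'' - 2x y' + 2n y = 0 with 2n = 12, so n = 6; the polynomial solution is H_6(x).
With y = sum_k a_k x^k, matching x^k gives (k+2)(k+1) a_{k+2} = 2(k - n) a_k = 2(k - 6) a_k. The right side vanishes at k = 6, so the series with the parity of 6 terminates at degree 6.
Standard normalization: leading coefficient of H_n is 2^n, so a_6 = 2^6 = 64. Work downward with a_k = (k+1)(k+2) a_{k+2} / (2(k - n)):
  a_4 = (5)(6)(64) / (2(4 - 6)) = 1920/(-4) = -480
  a_2 = (3)(4)(-480) / (2(2 - 6)) = -5760/(-8) = 720
  a_0 = (1)(2)(720) / (2(0 - 6)) = 1440/(-12) = -120
Hence H_6(x) = 64 x^6 - 480 x^4 + 720 x^2 - 120.

H_6(x); series = 64 x^6 - 480 x^4 + 720 x^2 - 120


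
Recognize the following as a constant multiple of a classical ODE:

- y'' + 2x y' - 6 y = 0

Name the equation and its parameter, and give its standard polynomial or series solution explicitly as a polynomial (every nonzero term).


All three coefficients share the factor -1; dividing through by -1 gives  y'' - 2x y' + 6 y = 0.
This matches the Hermite equation y'' - 2x y' + 2n y = 0 with 2n = 6, so n = 3; the polynomial solution is H_3(x).
With y = sum_k a_k x^k, matching x^k gives (k+2)(k+1) a_{k+2} = 2(k - n) a_k = 2(k - 3) a_k. The right side vanishes at k = 3, so the series with the parity of 3 terminates at degree 3.
Standard normalization: leading coefficient of H_n is 2^n, so a_3 = 2^3 = 8. Work downward with a_k = (k+1)(k+2) a_{k+2} / (2(k - n)):
  a_1 = (2)(3)(8) / (2(1 - 3)) = 48/(-4) = -12
Hence H_3(x) = 8 x^3 - 12 x.

H_3(x); series = 8 x^3 - 12 x


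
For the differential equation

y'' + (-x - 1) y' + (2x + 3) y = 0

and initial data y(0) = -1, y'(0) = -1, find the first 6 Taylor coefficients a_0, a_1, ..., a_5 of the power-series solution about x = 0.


Ansatz: y(x) = sum_{n>=0} a_n x^n, so y'(x) = sum_{n>=1} n a_n x^(n-1) and y''(x) = sum_{n>=2} n(n-1) a_n x^(n-2).
Substitute into P(x) y'' + Q(x) y' + R(x) y = 0 with P(x) = 1, Q(x) = -x - 1, R(x) = 2x + 3, and match powers of x.
Initial conditions: a_0 = -1, a_1 = -1.
Setting the coefficient of each power of x to zero and solving order by order (substituting the coefficients already found):
  x^0: 2 a_2 - a_1 + 3 a_0 = 0  ->  2 a_2 = a_1 - 3 a_0 = 2  ->  a_2 = 1
  x^1: 6 a_3 - 2 a_2 + 2 a_1 + 2 a_0 = 0  ->  6 a_3 = 2 a_2 - 2 a_1 - 2 a_0 = 6  ->  a_3 = 1
  x^2: 12 a_4 - 3 a_3 + a_2 + 2 a_1 = 0  ->  12 a_4 = 3 a_3 - a_2 - 2 a_1 = 4  ->  a_4 = 1/3
  x^3: 20 a_5 - 4 a_4 + 2 a_2 = 0  ->  20 a_5 = 4 a_4 - 2 a_2 = -2/3  ->  a_5 = -1/30
Truncated series: y(x) = -1 - x + x^2 + x^3 + (1/3) x^4 - (1/30) x^5 + O(x^6).

a_0 = -1; a_1 = -1; a_2 = 1; a_3 = 1; a_4 = 1/3; a_5 = -1/30


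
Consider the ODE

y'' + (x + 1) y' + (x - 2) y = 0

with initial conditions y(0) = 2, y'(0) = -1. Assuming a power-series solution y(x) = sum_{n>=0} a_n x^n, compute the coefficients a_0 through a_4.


Ansatz: y(x) = sum_{n>=0} a_n x^n, so y'(x) = sum_{n>=1} n a_n x^(n-1) and y''(x) = sum_{n>=2} n(n-1) a_n x^(n-2).
Substitute into P(x) y'' + Q(x) y' + R(x) y = 0 with P(x) = 1, Q(x) = x + 1, R(x) = x - 2, and match powers of x.
Initial conditions: a_0 = 2, a_1 = -1.
Setting the coefficient of each power of x to zero and solving order by order (substituting the coefficients already found):
  x^0: 2 a_2 + a_1 - 2 a_0 = 0  ->  2 a_2 = -a_1 + 2 a_0 = 5  ->  a_2 = 5/2
  x^1: 6 a_3 + 2 a_2 - a_1 + a_0 = 0  ->  6 a_3 = -2 a_2 + a_1 - a_0 = -8  ->  a_3 = -4/3
  x^2: 12 a_4 + 3 a_3 + a_1 = 0  ->  12 a_4 = -3 a_3 - a_1 = 5  ->  a_4 = 5/12
Truncated series: y(x) = 2 - x + (5/2) x^2 - (4/3) x^3 + (5/12) x^4 + O(x^5).

a_0 = 2; a_1 = -1; a_2 = 5/2; a_3 = -4/3; a_4 = 5/12
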